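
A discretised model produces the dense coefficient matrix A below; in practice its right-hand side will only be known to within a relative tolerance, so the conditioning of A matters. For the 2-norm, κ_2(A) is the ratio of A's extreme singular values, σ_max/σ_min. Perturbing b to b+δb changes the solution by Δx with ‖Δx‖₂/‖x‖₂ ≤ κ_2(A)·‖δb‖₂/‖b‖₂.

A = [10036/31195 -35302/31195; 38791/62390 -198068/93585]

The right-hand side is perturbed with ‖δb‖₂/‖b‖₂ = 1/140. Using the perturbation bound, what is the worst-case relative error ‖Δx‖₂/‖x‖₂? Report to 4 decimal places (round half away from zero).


M = AᵀA = [1320157/2693780 -3394118/2020335; -3394118/2020335 34911428/6061005]. tr(M)=30305425/4848804, det(M)=625/1212201
char-poly roots: 25/4 and 100/1212201
κ_2(A) = √(λ_max/λ_min) = √((25/4) / (100/1212201)) = 275.2500
bound on ‖Δx‖/‖x‖: κ·ε = 275.2500·1/140 = 1.9661

1.9661


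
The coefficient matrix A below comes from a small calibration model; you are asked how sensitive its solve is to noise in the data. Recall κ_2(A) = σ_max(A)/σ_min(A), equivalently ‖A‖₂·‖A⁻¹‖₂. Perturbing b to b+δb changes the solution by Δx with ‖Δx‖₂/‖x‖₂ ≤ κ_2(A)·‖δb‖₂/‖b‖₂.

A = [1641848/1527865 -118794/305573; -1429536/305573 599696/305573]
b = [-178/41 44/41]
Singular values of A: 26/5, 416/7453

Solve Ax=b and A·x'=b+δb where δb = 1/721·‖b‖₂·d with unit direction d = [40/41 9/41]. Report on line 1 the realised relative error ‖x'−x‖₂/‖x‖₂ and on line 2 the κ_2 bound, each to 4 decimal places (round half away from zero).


0.0016
0.1292

from the listed singular values, σ₁ = 26/5, σ_n = 416/7453
κ_2(A) = (26/5) / (416/7453) = 93.1625
κ_2(A)·‖δb‖/‖b‖ = 0.1292
solve Ax = b  →  x = [-27.9179 -66.0030]
2-norm of b is 4.4721; of x, 71.6645
re-solving with b+δb shifts x by Δx of norm 0.1111
dividing the unrounded norms, ‖Δx‖/‖x‖ = 0.0016
realised/bound (from unrounded values) ≈ 0.0120


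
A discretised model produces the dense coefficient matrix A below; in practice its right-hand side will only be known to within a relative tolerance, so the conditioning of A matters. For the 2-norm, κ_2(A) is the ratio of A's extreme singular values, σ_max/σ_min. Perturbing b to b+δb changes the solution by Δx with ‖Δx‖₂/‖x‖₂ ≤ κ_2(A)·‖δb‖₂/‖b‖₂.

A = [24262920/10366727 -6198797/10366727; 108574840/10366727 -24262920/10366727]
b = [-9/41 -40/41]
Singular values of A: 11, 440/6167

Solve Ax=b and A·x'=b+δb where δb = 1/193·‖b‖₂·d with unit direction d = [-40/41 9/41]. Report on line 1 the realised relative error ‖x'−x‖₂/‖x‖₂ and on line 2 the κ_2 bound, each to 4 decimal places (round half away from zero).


σ_max = 11, σ_min = 440/6167
condition number: 11 ÷ (440/6167) = 154.1750
bound on ‖Δx‖/‖x‖: κ·ε = 154.1750·1/193 = 0.7988
solve Ax = b  →  x = [-0.0887 0.0200]
2-norm of b is 1.0000; of x, 0.0909
Δx = A⁻¹·δb where δb = 1/193·1.0000·d; ‖Δx‖ = 0.0726
realised ‖Δx‖/‖x‖ = 0.7988
tightness: 0.7988 against a bound of 0.7988; the bound is attained (ratio 1)

0.7988
0.7988


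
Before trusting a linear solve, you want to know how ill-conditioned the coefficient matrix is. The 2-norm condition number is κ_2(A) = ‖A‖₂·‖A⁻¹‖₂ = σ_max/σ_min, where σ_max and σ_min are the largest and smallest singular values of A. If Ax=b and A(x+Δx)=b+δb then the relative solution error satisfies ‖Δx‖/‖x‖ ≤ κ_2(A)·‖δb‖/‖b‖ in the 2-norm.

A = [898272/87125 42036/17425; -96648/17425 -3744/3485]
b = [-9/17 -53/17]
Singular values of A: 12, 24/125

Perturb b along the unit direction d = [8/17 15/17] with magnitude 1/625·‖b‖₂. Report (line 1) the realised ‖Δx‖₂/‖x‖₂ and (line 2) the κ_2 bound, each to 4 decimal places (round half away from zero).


largest singular value 12, smallest 24/125
κ = σ_max/σ_min = 12/(24/125) = 62.5000
κ_2(A)·‖δb‖/‖b‖ = 0.1000
solve Ax = b  →  x = [3.5112 -15.2256]
‖b‖₂ = 3.1623 and ‖x‖₂ = 15.6252
with δb = [0.0024 0.0045], A·Δx = δb → ‖Δx‖ = 0.0264
relative error = 0.0017
tightness: 0.0017 against a bound of 0.1000 (unrounded ratio ≈ 0.0169)

0.0017
0.1000


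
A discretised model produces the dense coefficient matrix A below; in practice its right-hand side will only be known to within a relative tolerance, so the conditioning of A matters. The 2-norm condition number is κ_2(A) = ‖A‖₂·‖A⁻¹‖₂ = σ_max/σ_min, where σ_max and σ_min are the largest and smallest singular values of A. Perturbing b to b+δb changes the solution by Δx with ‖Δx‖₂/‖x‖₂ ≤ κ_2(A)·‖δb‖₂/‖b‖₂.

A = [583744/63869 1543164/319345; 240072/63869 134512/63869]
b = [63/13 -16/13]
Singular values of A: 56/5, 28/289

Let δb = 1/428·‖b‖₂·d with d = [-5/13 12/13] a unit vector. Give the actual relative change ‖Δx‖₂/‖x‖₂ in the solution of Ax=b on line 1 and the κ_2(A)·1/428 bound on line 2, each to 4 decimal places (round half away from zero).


from the listed singular values, σ₁ = 56/5, σ_n = 28/289
condition number: (56/5) ÷ (28/289) = 115.6000
κ_2(A)·‖δb‖/‖b‖ = 0.2701
solve Ax = b  →  x = [14.8866 -27.1534]
‖b‖ = 5.0000, ‖x‖ = 30.9663
re-solving with b+δb shifts x by Δx of norm 0.1206
realised ‖Δx‖/‖x‖ = 0.0039
tightness: 0.0039 against a bound of 0.2701 (unrounded ratio ≈ 0.0144)

0.0039
0.2701


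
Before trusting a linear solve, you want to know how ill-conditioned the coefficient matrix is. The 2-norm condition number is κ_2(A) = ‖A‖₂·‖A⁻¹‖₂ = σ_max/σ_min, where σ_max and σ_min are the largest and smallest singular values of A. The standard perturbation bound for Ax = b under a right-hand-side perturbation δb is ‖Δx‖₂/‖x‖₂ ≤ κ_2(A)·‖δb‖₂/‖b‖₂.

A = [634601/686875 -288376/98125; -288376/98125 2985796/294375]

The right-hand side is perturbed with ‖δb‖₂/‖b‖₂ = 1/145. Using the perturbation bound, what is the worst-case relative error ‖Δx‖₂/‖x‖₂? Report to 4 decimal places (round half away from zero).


1.1369

M = AᵀA = [7164149729/754875625 -10521975112/323518125; -10521975112/323518125 15461478736/138650625]. tr(M)=1315343689/10870209, det(M)=5856400/10870209
eigenvalues of AᵀA: λ = (tr ± √(tr²−4·det))/2 = 121, 48400/10870209
κ = σ_max/σ_min = 11/(220/3297) = 164.8500
bound on ‖Δx‖/‖x‖: κ·ε = 164.8500·1/145 = 1.1369


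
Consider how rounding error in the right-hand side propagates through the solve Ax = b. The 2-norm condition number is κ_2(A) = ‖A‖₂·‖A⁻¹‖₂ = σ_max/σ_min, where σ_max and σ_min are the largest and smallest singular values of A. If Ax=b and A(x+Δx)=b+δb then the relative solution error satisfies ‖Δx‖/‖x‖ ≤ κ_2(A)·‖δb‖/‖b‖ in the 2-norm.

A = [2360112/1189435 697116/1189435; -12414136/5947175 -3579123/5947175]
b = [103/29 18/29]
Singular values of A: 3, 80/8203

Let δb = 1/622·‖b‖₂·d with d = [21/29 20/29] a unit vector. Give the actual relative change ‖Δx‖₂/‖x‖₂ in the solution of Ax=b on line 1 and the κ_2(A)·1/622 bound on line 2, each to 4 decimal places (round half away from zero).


0.0019
0.4946

from the listed singular values, σ₁ = 3, σ_n = 80/8203
κ_2(A) = 3 / (80/8203) = 307.6125
κ_2(A)·‖δb‖/‖b‖ = 0.4946
solve Ax = b  →  x = [-85.4915 295.4947]
‖b‖ = 3.6056, ‖x‖ = 307.6132
with δb = [0.0042 0.0040], A·Δx = δb → ‖Δx‖ = 0.5944
realised ‖Δx‖/‖x‖ = 0.0019
so the bound overstates the realised error by a factor of ≈ 255.9497 (computed from the unrounded values)


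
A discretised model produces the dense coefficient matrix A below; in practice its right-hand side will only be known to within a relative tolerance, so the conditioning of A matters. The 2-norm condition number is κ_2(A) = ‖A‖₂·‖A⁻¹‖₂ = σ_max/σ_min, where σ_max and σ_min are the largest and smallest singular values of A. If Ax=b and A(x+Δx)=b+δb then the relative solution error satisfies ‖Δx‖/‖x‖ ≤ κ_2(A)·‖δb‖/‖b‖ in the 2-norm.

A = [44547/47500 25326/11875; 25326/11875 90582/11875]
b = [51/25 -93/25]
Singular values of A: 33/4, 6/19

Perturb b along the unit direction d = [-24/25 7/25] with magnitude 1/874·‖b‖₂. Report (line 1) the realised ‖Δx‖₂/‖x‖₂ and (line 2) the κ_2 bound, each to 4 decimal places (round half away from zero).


0.0016
0.0299

from the listed singular values, σ₁ = 33/4, σ_n = 6/19
κ = σ_max/σ_min = (33/4)/(6/19) = 26.1250
worst-case relative error ≤ 26.1250 × 1/874 = 0.0299
solve Ax = b  →  x = [9.0182 -3.0091]
‖b‖ = 4.2426, ‖x‖ = 9.5070
re-solving with b+δb shifts x by Δx of norm 0.0154
dividing the unrounded norms, ‖Δx‖/‖x‖ = 0.0016
so the bound overstates the realised error by a factor of ≈ 18.4867 (computed from the unrounded values)


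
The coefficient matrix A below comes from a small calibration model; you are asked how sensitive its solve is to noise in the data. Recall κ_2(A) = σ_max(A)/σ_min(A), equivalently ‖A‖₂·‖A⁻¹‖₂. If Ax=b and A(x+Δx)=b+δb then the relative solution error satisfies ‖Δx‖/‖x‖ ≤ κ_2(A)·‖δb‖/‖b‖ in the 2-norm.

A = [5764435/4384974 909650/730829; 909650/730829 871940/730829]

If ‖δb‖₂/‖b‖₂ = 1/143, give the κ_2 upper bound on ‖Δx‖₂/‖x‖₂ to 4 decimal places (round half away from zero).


2.2788

M = AᵀA = [74931490225/22863254436 5946836875/1905271203; 5946836875/1905271203 1887922100/635090401]. tr(M)=169912825/27185796, det(M)=2500/6796449
eigenvalues of AᵀA: λ = (tr ± √(tr²−4·det))/2 = 25/4, 400/6796449
σ_max=√(25/4)=(5/2), σ_min=√(400/6796449)=(20/2607) → κ = 325.8750
κ_2(A)·‖δb‖/‖b‖ = 2.2788


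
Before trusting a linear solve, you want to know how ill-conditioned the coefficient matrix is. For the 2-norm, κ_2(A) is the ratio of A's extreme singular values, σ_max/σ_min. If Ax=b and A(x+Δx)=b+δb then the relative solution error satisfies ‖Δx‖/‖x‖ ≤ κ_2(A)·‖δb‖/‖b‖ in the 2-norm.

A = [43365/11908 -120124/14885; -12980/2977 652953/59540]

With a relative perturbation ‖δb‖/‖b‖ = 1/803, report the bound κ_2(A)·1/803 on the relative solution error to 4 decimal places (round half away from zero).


M = AᵀA = [352016125/10907728 -52632720/681733; -52632720/681733 2022227773/10907728]. tr(M)=91317073/419528, det(M)=302934025/13424896
λ_max, λ_min = (91317073/419528 ± √130045650907536/2750058481)/2 = 3481/16, 87025/839056
σ_max=√(3481/16)=(59/4), σ_min=√(87025/839056)=(295/916) → κ = 45.8000
bound on ‖Δx‖/‖x‖: κ·ε = 45.8000·1/803 = 0.0570

0.0570


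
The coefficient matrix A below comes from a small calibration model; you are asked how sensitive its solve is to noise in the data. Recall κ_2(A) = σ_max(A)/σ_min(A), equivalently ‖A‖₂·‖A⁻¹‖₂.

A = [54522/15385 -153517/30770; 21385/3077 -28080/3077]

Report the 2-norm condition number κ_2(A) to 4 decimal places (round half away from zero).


72.4000

M = AᵀA = [49846381/819025 -66426633/819025; -66426633/819025 354381001/3276100]. tr(M)=22150661/131044, det(M)=714025/131044
eigenvalues of AᵀA: λ = (tr ± √(tr²−4·det))/2 = 169, 4225/131044
so κ_2 = √(169 / (4225/131044)) = 72.4000


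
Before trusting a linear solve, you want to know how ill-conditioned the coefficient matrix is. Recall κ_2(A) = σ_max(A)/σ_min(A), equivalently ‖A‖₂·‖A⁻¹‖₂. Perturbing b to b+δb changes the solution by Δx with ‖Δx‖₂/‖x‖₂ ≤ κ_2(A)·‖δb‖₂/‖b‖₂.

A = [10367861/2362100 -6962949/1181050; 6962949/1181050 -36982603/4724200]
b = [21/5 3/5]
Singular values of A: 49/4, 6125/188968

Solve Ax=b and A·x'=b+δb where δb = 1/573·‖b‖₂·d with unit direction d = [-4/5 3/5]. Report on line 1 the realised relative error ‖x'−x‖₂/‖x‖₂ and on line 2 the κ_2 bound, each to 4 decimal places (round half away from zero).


from the listed singular values, σ₁ = 49/4, σ_n = 6125/188968
κ = σ_max/σ_min = (49/4)/(6125/188968) = 377.9360
bound on ‖Δx‖/‖x‖: κ·ε = 377.9360·1/573 = 0.6596
solve Ax = b  →  x = [-73.8977 -55.7294]
‖b‖ = 4.2426, ‖x‖ = 92.5561
δb = ε·‖b‖·d = [-0.0059 0.0044]; solving A·Δx = δb gives ‖Δx‖ = 0.2284
realised ‖Δx‖/‖x‖ = 0.0025
realised/bound (from unrounded values) ≈ 0.0037

0.0025
0.6596


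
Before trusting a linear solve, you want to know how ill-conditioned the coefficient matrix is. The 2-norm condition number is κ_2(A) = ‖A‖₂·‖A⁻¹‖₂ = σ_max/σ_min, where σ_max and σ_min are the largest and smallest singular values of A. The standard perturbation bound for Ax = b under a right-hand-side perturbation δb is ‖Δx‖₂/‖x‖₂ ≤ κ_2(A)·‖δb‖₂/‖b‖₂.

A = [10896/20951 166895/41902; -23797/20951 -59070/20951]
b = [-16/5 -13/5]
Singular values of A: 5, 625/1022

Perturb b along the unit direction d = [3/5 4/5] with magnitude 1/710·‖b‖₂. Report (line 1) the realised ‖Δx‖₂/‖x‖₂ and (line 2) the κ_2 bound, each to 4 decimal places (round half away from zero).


σ_max = 5, σ_min = 625/1022
condition number: 5 ÷ (625/1022) = 8.1760
worst-case relative error ≤ 8.1760 × 1/710 = 0.0115
solve Ax = b  →  x = [6.3374 -1.6309]
2-norm of b is 4.1231; of x, 6.5439
with δb = [0.0035 0.0046], A·Δx = δb → ‖Δx‖ = 0.0095
relative error = 0.0015
so the bound overstates the realised error by a factor of ≈ 7.9356 (computed from the unrounded values)

0.0015
0.0115


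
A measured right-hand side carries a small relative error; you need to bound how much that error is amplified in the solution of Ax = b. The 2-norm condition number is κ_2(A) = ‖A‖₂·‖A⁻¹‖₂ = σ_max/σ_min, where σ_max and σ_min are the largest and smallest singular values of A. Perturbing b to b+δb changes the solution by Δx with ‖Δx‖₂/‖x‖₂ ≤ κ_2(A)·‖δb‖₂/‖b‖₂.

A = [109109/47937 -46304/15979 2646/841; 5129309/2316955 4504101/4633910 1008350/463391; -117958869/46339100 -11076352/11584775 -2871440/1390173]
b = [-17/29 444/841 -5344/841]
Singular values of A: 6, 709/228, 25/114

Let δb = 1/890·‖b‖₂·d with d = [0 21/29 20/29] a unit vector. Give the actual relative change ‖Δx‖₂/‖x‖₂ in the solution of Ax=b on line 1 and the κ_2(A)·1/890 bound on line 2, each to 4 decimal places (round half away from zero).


0.0018
0.0307

from the listed singular values, σ₁ = 6, σ_n = 25/114
condition number: 6 ÷ (25/114) = 27.3600
bound on ‖Δx‖/‖x‖: κ·ε = 27.3600·1/890 = 0.0307
solve Ax = b  →  x = [13.3711 -2.5600 -12.2172]
2-norm of b is 6.4031; of x, 18.2921
δb = ε·‖b‖·d = [0.0000 0.0052 0.0050]; solving A·Δx = δb gives ‖Δx‖ = 0.0328
realised ‖Δx‖/‖x‖ = 0.0018
so the bound overstates the realised error by a factor of ≈ 17.1405 (computed from the unrounded values)


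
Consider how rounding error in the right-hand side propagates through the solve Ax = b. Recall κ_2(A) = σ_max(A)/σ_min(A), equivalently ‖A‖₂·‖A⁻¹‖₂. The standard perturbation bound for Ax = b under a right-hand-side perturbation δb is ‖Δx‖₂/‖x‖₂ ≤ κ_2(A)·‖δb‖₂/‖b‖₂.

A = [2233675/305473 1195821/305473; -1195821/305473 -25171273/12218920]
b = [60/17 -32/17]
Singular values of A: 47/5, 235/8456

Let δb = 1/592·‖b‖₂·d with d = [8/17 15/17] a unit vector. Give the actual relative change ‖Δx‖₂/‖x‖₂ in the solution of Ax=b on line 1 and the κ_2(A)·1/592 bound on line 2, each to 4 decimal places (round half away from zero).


σ_max = 47/5, σ_min = 235/8456
κ_2(A) = (47/5) / (235/8456) = 338.2400
κ_2(A)·‖δb‖/‖b‖ = 0.5714
solve Ax = b  →  x = [0.3755 0.2003]
‖b‖₂ = 4.0000 and ‖x‖₂ = 0.4255
re-solving with b+δb shifts x by Δx of norm 0.2431
dividing the unrounded norms, ‖Δx‖/‖x‖ = 0.5714
so the bound is sharp here: realised error equals the bound

0.5714
0.5714


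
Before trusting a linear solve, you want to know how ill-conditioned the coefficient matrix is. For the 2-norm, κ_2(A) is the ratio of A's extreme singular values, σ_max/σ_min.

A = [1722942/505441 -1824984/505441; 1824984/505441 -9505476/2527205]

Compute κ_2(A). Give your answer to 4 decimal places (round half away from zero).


240.4000

AᵀA = [7490006820/303770041 -39321105264/1518850205; -39321105264/1518850205 206442614736/7594251025]; tr = 468124596/9030025, det = 419904/9030025
eigenvalues of AᵀA: λ = (tr ± √(tr²−4·det))/2 = 1296/25, 324/361201
σ_max=√(1296/25)=(36/5), σ_min=√(324/361201)=(18/601) → κ = 240.4000


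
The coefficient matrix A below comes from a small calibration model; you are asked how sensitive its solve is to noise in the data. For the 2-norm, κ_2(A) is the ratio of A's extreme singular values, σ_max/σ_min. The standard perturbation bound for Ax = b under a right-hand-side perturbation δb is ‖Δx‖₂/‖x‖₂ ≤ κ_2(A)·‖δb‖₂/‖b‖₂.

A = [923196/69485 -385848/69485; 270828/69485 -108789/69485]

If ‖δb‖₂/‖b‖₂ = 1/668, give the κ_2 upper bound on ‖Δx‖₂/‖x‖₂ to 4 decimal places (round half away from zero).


form AᵀA = [37025546400/193126609 -15427057500/193126609; -15427057500/193126609 6428549025/193126609] with trace 257124825/1142761 and determinant 810000/1142761
eigenvalues of AᵀA: λ = (tr ± √(tr²−4·det))/2 = 225, 3600/1142761
so κ_2 = √(225 / (3600/1142761)) = 267.2500
perturbation bound = 267.2500·1/668 = 0.4001

0.4001


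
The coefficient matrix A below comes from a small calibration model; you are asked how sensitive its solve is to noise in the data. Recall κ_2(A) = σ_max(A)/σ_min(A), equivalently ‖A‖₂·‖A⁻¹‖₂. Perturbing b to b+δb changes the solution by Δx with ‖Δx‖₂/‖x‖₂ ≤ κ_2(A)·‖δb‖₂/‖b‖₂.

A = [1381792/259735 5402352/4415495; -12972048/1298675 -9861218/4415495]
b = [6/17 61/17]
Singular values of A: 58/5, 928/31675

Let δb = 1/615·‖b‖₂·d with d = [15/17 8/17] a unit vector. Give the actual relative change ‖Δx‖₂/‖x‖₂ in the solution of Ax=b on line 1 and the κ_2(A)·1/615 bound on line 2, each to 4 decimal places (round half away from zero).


0.0029
0.6438

from the listed singular values, σ₁ = 58/5, σ_n = 928/31675
κ_2(A) = (58/5) / (928/31675) = 395.9375
bound on ‖Δx‖/‖x‖: κ·ε = 395.9375·1/615 = 0.6438
solve Ax = b  →  x = [-15.2373 66.5433]
‖b‖ = 3.6056, ‖x‖ = 68.2656
with δb = [0.0052 0.0028], A·Δx = δb → ‖Δx‖ = 0.2001
dividing the unrounded norms, ‖Δx‖/‖x‖ = 0.0029
so the bound overstates the realised error by a factor of ≈ 219.6282 (computed from the unrounded values)


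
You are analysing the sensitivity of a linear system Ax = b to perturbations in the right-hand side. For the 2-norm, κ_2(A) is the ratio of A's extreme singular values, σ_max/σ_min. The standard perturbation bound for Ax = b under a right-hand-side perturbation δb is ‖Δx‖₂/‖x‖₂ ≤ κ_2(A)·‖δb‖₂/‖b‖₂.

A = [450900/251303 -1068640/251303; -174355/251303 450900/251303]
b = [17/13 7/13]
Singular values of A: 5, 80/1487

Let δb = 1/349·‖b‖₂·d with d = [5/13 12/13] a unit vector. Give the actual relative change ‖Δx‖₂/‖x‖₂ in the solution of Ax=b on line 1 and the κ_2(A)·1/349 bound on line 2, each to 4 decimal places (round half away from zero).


from the listed singular values, σ₁ = 5, σ_n = 80/1487
κ_2(A) = 5 / (80/1487) = 92.9375
perturbation bound = 92.9375·1/349 = 0.2663
solve Ax = b  →  x = [17.2346 6.9644]
‖b‖₂ = 1.4142 and ‖x‖₂ = 18.5886
with δb = [0.0016 0.0037], A·Δx = δb → ‖Δx‖ = 0.0753
dividing the unrounded norms, ‖Δx‖/‖x‖ = 0.0041
so the bound overstates the realised error by a factor of ≈ 65.7205 (computed from the unrounded values)

0.0041
0.2663


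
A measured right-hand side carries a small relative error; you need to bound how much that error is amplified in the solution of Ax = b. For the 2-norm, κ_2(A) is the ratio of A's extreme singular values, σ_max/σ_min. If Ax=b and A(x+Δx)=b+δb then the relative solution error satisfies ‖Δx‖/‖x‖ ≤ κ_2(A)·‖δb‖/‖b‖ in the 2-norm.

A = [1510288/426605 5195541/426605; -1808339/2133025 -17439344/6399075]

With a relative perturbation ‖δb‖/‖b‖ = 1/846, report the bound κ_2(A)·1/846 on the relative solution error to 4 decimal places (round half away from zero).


0.2952

AᵀA = [35868135641/2706600625 368853948736/8119801875; 368853948736/8119801875 3793992345481/24359405625]; tr = 6586888906/38975049, det = 17850625/38975049
λ_max, λ_min = (6586888906/38975049 ± √43384322544049654336/1519054444552401)/2 = 169, 105625/38975049
κ = σ_max/σ_min = 13/(325/6243) = 249.7200
κ_2(A)·‖δb‖/‖b‖ = 0.2952


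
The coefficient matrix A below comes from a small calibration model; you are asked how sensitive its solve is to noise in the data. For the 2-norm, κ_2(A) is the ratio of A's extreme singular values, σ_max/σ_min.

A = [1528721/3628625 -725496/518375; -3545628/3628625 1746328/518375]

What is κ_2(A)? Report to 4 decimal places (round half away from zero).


279.1250

M = AᵀA = [3528630961/3116430625 -1728026136/445204375; -1728026136/445204375 846391936/63600625]. tr(M)=1800073433/124657225, det(M)=8340544/3116430625
λ_max, λ_min = (1800073433/124657225 ± √5184156817185921/24863077991521)/2 = 361/25, 23104/124657225
so κ_2 = √((361/25) / (23104/124657225)) = 279.1250


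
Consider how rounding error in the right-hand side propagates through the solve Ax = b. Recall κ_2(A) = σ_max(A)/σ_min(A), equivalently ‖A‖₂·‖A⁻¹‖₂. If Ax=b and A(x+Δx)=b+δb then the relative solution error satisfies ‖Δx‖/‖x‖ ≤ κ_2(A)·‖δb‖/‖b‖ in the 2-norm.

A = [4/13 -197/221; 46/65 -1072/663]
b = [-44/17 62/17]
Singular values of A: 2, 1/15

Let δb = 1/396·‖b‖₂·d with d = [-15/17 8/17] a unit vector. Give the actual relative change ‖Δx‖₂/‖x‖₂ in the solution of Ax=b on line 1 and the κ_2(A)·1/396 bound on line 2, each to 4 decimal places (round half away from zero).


0.0028
0.0758

from the listed singular values, σ₁ = 2, σ_n = 1/15
condition number: 2 ÷ (1/15) = 30.0000
perturbation bound = 30.0000·1/396 = 0.0758
solve Ax = b  →  x = [55.7692 22.1538]
‖b‖ = 4.4721, ‖x‖ = 60.0083
Δx = A⁻¹·δb where δb = 1/396·4.4721·d; ‖Δx‖ = 0.1694
realised ‖Δx‖/‖x‖ = 0.0028
tightness: 0.0028 against a bound of 0.0758 (unrounded ratio ≈ 0.0373)


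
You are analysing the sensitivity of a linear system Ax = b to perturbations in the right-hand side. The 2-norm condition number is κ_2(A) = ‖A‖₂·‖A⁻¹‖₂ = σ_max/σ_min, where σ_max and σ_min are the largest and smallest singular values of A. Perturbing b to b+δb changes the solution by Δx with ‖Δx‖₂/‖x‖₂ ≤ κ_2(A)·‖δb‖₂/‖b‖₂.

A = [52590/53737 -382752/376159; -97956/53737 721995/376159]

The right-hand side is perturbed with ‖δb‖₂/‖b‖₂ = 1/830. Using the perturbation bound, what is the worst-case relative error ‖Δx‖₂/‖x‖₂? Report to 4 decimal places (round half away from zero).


0.4596

M = AᵀA = [42771924/9991921 -314369100/69943447; -314369100/69943447 2310643161/489604129]. tr(M)=5239557/582169, det(M)=324/582169
λ_max, λ_min = (5239557/582169 ± √27452203065225/338920744561)/2 = 9, 36/582169
so κ_2 = √(9 / (36/582169)) = 381.5000
worst-case relative error ≤ 381.5000 × 1/830 = 0.4596


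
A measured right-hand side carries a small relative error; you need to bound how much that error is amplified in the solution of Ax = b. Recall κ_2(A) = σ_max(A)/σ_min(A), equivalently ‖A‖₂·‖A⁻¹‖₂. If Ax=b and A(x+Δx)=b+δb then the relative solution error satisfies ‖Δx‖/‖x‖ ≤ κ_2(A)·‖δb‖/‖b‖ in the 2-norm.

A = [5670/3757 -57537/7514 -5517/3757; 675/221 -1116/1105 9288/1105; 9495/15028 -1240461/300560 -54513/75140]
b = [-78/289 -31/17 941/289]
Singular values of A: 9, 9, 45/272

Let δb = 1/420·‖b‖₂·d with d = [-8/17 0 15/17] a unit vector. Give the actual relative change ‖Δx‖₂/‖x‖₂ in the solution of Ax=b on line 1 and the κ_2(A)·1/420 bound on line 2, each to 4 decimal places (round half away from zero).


from the listed singular values, σ₁ = 9, σ_n = 45/272
κ = σ_max/σ_min = 9/(45/272) = 54.4000
perturbation bound = 54.4000·1/420 = 0.1295
solve Ax = b  →  x = [-16.7812 -4.3009 5.3641]
‖b‖ = 3.7417, ‖x‖ = 18.1350
with δb = [-0.0042 0.0000 0.0079], A·Δx = δb → ‖Δx‖ = 0.0538
realised ‖Δx‖/‖x‖ = 0.0030
tightness: 0.0030 against a bound of 0.1295 (unrounded ratio ≈ 0.0229)

0.0030
0.1295


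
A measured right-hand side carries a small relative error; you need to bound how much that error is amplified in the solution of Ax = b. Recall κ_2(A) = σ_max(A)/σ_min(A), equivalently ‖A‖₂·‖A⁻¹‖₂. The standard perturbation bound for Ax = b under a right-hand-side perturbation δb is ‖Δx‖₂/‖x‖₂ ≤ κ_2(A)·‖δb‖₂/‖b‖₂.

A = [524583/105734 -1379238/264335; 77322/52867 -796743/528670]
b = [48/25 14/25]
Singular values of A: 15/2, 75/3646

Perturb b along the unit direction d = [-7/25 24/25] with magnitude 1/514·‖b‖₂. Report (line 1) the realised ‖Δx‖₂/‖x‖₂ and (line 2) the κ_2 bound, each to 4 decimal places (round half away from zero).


from the listed singular values, σ₁ = 15/2, σ_n = 75/3646
condition number: (15/2) ÷ (75/3646) = 364.6000
perturbation bound = 364.6000·1/514 = 0.7093
solve Ax = b  →  x = [0.1839 -0.1931]
‖b‖₂ = 2.0000 and ‖x‖₂ = 0.2667
with δb = [-0.0011 0.0037], A·Δx = δb → ‖Δx‖ = 0.1892
realised ‖Δx‖/‖x‖ = 0.7093
tightness: 0.7093 against a bound of 0.7093; the bound is attained (ratio 1)

0.7093
0.7093


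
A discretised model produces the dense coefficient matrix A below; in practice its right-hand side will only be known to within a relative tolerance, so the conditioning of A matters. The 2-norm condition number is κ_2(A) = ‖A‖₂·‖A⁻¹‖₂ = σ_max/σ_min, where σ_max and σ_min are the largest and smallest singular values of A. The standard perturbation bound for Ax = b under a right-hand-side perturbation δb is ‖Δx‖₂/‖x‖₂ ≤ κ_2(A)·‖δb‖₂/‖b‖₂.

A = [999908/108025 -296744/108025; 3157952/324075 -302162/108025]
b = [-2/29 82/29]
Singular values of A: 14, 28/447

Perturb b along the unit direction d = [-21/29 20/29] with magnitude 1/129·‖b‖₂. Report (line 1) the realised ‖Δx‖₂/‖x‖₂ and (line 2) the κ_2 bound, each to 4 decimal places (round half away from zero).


from the listed singular values, σ₁ = 14, σ_n = 28/447
condition number: 14 ÷ (28/447) = 223.5000
bound on ‖Δx‖/‖x‖: κ·ε = 223.5000·1/129 = 1.7326
solve Ax = b  →  x = [9.0771 30.6114]
‖b‖ = 2.8284, ‖x‖ = 31.9289
Δx = A⁻¹·δb where δb = 1/129·2.8284·d; ‖Δx‖ = 0.3500
realised ‖Δx‖/‖x‖ = 0.0110
so the bound overstates the realised error by a factor of ≈ 158.0399 (computed from the unrounded values)

0.0110
1.7326


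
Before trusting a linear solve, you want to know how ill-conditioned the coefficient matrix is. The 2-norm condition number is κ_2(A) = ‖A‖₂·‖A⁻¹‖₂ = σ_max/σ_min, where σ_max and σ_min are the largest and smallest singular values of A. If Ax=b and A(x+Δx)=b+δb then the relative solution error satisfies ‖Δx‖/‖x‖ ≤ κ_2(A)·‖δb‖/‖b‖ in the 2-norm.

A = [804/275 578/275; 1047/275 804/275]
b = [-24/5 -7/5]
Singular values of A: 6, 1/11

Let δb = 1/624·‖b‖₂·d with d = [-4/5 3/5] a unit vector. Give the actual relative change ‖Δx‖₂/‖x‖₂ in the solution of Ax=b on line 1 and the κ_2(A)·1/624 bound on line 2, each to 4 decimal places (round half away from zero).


largest singular value 6, smallest 1/11
κ_2(A) = 6 / (1/11) = 66.0000
bound on ‖Δx‖/‖x‖: κ·ε = 66.0000·1/624 = 0.1058
solve Ax = b  →  x = [-20.3333 26.0000]
2-norm of b is 5.0000; of x, 33.0067
re-solving with b+δb shifts x by Δx of norm 0.0881
dividing the unrounded norms, ‖Δx‖/‖x‖ = 0.0027
so the bound overstates the realised error by a factor of ≈ 39.6081 (computed from the unrounded values)

0.0027
0.1058


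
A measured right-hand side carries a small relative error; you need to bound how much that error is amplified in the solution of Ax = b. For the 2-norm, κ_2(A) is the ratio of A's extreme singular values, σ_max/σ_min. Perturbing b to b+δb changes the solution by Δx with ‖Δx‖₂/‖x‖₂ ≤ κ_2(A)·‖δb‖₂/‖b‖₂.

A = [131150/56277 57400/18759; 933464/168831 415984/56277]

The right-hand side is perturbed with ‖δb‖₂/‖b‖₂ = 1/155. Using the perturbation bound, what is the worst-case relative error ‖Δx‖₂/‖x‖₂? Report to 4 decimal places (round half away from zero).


2.0947

M = AᵀA = [6071940484/168662169 2698569104/56220723; 2698569104/56220723 1199381824/18740241]. tr(M)=16866376900/168662169, det(M)=16000000/168662169
solving λ² − 16866376900/168662169·λ + 16000000/168662169 = 0 gives λ = 100, 160000/168662169
κ_2(A) = √(λ_max/λ_min) = √(100 / (160000/168662169)) = 324.6750
κ_2(A)·‖δb‖/‖b‖ = 2.0947


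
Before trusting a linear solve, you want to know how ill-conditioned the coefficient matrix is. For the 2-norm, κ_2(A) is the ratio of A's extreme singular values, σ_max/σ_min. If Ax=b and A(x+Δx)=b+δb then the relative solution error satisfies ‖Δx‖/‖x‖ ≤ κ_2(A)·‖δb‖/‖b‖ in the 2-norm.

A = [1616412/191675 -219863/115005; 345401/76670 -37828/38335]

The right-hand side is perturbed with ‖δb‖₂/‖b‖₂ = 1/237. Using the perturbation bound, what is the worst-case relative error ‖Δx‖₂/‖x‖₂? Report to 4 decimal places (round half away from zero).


1.3924

M = AᵀA = [46483381609/508502500 -522932998/25425125; -522932998/25425125 8473129/1830609]. tr(M)=261471301/2722500, det(M)=5764801/68062500
char-poly roots: 2401/25 and 2401/2722500
so κ_2 = √((2401/25) / (2401/2722500)) = 330.0000
worst-case relative error ≤ 330.0000 × 1/237 = 1.3924


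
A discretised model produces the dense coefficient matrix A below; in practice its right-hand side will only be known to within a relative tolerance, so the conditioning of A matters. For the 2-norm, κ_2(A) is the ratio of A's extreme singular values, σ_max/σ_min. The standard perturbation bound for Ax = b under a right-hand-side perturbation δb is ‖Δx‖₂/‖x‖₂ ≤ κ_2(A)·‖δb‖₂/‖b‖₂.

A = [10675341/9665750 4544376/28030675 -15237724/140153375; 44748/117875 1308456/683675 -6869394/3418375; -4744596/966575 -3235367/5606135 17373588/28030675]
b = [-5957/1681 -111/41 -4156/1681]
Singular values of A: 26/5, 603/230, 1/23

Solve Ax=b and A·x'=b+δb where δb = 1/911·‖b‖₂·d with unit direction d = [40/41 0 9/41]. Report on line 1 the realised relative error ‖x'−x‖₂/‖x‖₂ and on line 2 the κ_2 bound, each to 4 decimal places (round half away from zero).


from the listed singular values, σ₁ = 26/5, σ_n = 1/23
κ_2(A) = (26/5) / (1/23) = 119.6000
bound on ‖Δx‖/‖x‖: κ·ε = 119.6000·1/911 = 0.1313
solve Ax = b  →  x = [0.5050 -67.3411 -62.6918]
‖b‖₂ = 5.0990 and ‖x‖₂ = 92.0073
re-solving with b+δb shifts x by Δx of norm 0.1287
dividing the unrounded norms, ‖Δx‖/‖x‖ = 0.0014
so the bound overstates the realised error by a factor of ≈ 93.8294 (computed from the unrounded values)

0.0014
0.1313


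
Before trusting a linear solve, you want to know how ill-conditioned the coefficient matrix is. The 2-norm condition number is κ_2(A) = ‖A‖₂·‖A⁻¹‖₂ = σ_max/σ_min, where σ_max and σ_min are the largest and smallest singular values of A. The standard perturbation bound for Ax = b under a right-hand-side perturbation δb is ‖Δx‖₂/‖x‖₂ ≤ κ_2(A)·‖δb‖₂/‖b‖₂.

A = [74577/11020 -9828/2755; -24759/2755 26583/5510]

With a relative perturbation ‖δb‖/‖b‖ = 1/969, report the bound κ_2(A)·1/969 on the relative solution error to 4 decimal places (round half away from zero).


form AᵀA = [614794329/4857616 -40985595/607202; -40985595/607202 43720569/1214404] with trace 789676605/4857616 and determinant 6765201/19430464
eigenvalues of AᵀA: λ = (tr ± √(tr²−4·det))/2 = 2601/16, 2601/1214404
κ_2(A) = √(λ_max/λ_min) = √((2601/16) / (2601/1214404)) = 275.5000
bound on ‖Δx‖/‖x‖: κ·ε = 275.5000·1/969 = 0.2843

0.2843


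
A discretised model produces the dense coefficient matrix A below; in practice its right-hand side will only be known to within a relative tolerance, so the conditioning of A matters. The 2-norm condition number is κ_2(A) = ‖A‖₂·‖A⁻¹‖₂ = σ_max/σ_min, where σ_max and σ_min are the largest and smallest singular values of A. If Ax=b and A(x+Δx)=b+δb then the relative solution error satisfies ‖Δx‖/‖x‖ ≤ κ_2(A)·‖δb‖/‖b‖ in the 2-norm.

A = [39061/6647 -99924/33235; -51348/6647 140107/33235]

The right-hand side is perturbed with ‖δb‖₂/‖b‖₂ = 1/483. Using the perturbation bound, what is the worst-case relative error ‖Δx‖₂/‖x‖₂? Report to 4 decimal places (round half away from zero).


0.1619

AᵀA = [4162378825/44182609 -2219469120/44182609; -2219469120/44182609 1184591089/44182609]; tr = 18501626/152881, det = 366025/152881
solving λ² − 18501626/152881·λ + 366025/152881 = 0 gives λ = 121, 3025/152881
so κ_2 = √(121 / (3025/152881)) = 78.2000
bound on ‖Δx‖/‖x‖: κ·ε = 78.2000·1/483 = 0.1619


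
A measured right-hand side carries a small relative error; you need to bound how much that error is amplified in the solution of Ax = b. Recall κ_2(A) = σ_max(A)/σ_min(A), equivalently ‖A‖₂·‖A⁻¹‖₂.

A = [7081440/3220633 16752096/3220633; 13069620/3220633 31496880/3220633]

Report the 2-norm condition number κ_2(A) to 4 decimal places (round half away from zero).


364.3250

form AᵀA = [764573562000/35890923601 1834883098560/35890923601; 1834883098560/35890923601 4403758374144/35890923601] with trace 30581845776/212372329 and determinant 33177600/212372329
eigenvalues of AᵀA: λ = (tr ± √(tr²−4·det))/2 = 144, 230400/212372329
σ_max=√144=12, σ_min=√(230400/212372329)=(480/14573) → κ = 364.3250


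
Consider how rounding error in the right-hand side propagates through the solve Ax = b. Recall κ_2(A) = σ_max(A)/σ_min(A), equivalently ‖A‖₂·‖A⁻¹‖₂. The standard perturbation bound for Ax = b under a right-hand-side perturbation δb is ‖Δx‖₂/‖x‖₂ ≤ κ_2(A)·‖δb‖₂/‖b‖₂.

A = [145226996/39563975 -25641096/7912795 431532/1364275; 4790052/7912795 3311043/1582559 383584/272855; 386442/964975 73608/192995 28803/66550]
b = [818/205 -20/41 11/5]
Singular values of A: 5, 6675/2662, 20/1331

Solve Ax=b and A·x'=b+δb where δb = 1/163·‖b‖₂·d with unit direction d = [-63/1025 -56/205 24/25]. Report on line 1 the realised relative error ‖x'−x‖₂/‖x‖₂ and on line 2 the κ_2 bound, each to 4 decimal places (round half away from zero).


from the listed singular values, σ₁ = 5, σ_n = 20/1331
condition number: 5 ÷ (20/1331) = 332.7500
κ_2(A)·‖δb‖/‖b‖ = 2.0414
solve Ax = b  →  x = [-57.0469 -55.4351 106.7193]
‖b‖₂ = 4.5826 and ‖x‖₂ = 133.1030
re-solving with b+δb shifts x by Δx of norm 1.8710
dividing the unrounded norms, ‖Δx‖/‖x‖ = 0.0141
tightness: 0.0141 against a bound of 2.0414 (unrounded ratio ≈ 0.0069)

0.0141
2.0414


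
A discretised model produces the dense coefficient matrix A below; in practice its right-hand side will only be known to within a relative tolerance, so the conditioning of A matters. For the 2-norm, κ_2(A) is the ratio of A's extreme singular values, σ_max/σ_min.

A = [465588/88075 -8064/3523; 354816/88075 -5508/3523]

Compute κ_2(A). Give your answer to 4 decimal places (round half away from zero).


54.2000

form AᵀA = [13706663184/310288225 -1141765632/62057645; -1141765632/62057645 95366160/12411529] with trace 95211936/1836025 and determinant 1679616/1836025
solving λ² − 95211936/1836025·λ + 1679616/1836025 = 0 gives λ = 1296/25, 1296/73441
κ_2(A) = √(λ_max/λ_min) = √((1296/25) / (1296/73441)) = 54.2000


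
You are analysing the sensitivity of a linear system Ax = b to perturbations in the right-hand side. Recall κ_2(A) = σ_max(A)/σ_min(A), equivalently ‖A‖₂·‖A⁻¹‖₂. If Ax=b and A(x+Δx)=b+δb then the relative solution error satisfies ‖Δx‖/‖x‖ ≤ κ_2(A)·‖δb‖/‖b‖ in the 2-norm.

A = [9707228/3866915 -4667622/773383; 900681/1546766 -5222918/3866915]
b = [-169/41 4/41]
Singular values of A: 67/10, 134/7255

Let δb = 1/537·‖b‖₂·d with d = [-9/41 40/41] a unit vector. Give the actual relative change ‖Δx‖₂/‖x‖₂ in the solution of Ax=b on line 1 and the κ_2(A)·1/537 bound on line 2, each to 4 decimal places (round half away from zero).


largest singular value 67/10, smallest 134/7255
κ = σ_max/σ_min = (67/10)/(134/7255) = 362.7500
κ_2(A)·‖δb‖/‖b‖ = 0.6755
solve Ax = b  →  x = [49.7474 21.3749]
‖b‖ = 4.1231, ‖x‖ = 54.1451
re-solving with b+δb shifts x by Δx of norm 0.4157
realised ‖Δx‖/‖x‖ = 0.0077
realised/bound (from unrounded values) ≈ 0.0114

0.0077
0.6755


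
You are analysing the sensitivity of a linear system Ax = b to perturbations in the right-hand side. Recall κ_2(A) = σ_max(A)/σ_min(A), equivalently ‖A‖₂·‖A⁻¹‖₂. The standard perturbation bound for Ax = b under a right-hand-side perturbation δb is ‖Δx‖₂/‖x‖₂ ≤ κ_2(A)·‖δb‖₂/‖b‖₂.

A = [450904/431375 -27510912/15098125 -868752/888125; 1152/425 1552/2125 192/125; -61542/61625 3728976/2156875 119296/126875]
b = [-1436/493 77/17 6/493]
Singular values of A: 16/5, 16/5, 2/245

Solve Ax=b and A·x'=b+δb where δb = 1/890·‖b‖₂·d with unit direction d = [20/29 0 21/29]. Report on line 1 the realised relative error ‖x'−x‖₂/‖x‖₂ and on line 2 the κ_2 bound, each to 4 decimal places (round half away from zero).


0.0030
0.4404

from the listed singular values, σ₁ = 16/5, σ_n = 2/245
κ_2(A) = (16/5) / (2/245) = 392.0000
κ_2(A)·‖δb‖/‖b‖ = 0.4404
solve Ax = b  →  x = [69.5000 141.9625 -187.2000]
‖b‖₂ = 5.3852 and ‖x‖₂ = 245.0050
re-solving with b+δb shifts x by Δx of norm 0.7412
realised ‖Δx‖/‖x‖ = 0.0030
tightness: 0.0030 against a bound of 0.4404 (unrounded ratio ≈ 0.0069)


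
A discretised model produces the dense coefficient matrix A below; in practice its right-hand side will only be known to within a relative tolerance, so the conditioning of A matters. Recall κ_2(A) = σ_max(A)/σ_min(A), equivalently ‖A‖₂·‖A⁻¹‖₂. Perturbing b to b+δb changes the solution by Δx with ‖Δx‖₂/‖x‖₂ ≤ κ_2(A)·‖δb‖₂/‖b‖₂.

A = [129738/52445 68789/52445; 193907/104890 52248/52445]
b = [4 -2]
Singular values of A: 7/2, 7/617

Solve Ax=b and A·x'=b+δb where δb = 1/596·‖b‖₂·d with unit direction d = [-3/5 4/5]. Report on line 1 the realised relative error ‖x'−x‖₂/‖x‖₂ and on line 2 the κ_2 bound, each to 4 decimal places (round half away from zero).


0.0019
0.5176

from the listed singular values, σ₁ = 7/2, σ_n = 7/617
κ_2(A) = (7/2) / (7/617) = 308.5000
worst-case relative error ≤ 308.5000 × 1/596 = 0.5176
solve Ax = b  →  x = [166.4202 -310.8235]
‖b‖ = 4.4721, ‖x‖ = 352.5719
Δx = A⁻¹·δb where δb = 1/596·4.4721·d; ‖Δx‖ = 0.6614
relative error = 0.0019
so the bound overstates the realised error by a factor of ≈ 275.9312 (computed from the unrounded values)
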